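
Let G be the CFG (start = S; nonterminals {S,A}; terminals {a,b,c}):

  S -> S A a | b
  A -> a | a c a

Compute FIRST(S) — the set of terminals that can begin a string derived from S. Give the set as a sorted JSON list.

FIRST sets, iterate to fixpoint:
pass 1:
  A via A→a: +{a}
  S via S→b: +{b}
  S: {b}  A: {a}
pass 2: done
  S: {b}  A: {a}

FIRST(S) = ["b"]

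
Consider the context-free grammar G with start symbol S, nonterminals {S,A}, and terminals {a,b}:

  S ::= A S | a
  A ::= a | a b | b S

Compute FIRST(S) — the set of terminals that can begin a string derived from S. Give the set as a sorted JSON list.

FIRST iteration:
pass 1:
  A via A→a: +{a}
  A via A→b S: +{b}
  S via S→A S: +{a,b}
  FIRST[S]={a,b}  FIRST[A]={a,b}
pass 2: done
  FIRST[S]={a,b}  FIRST[A]={a,b}

FIRST(S) = ["a", "b"]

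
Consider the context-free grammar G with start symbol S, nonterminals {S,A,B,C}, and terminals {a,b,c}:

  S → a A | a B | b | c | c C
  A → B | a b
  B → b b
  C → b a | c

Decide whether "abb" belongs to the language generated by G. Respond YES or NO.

CNF form of G:
  S -> T0 A | T0 B | T2 C | b | c
  A -> T0 T1 | T1 T1
  B -> T1 T1
  C -> T1 T0 | c
  T0 -> a
  T1 -> b
  T2 -> c

CYK fill:
  cell(0,0) a: {T0}  orig:{}
  cell(1,1) b: {S,T1}  orig:{S}
  cell(2,2) b: {S,T1}  orig:{S}
  cell(0,1) ab: {A}
  cell(1,2) bb: {A,B}
  cell(0,2) abb: {S}

S ∈ T[0,2] ⇒ YES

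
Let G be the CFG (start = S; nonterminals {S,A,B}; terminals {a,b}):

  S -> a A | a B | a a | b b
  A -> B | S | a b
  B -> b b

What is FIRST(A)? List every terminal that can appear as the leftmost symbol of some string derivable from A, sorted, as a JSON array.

Compute FIRST by fixpoint:
pass 1:
  A via A→a b: +{a}
  B via B→b b: +{b}
  S via S→a A: +{a}
  S via S→b b: +{b}
  S: {a,b}  A: {a}  B: {b}
pass 2:
  A via A→B: +{b}
  S: {a,b}  A: {a,b}  B: {b}
pass 3: (stable)
  S: {a,b}  A: {a,b}  B: {b}

FIRST(A) = ["a", "b"]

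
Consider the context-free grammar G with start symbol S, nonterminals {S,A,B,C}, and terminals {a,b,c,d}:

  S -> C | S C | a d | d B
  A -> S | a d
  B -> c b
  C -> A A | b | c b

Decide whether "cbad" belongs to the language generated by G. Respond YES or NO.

Convert to CNF:
  S -> A A | S C | T0 T1 | T1 B | T2 T3 | b
  A -> A A | S C | T0 T1 | T1 B | T2 T3 | b
  B -> T2 T3
  C -> A A | T2 T3 | b
  T0 -> a
  T1 -> d
  T2 -> c
  T3 -> b

Fill CYK table bottom-up:
  [0..0]={T2}  "c"  orig:{}
  [1..1]={A,C,S,T3}  "b"  orig:{A,C,S}
  [2..2]={T0}  "a"  orig:{}
  [3..3]={T1}  "d"  orig:{}
  [0..1]={A,B,C,S}  "cb"
  [1..2]=∅  "ba"
  [2..3]={A,S}  "ad"
  [0..2]=∅  "cba"
  [1..3]={A,C,S}  "bad"
  [0..3]={A,C,S}  "cbad"

S ∈ T[0,3] ⇒ YES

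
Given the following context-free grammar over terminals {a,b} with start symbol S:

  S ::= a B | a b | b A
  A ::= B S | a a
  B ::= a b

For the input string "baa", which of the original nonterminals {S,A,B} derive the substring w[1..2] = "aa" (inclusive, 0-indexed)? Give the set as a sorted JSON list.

CNF form of G:
  S -> T0 B | T0 T1 | T1 A
  A -> B S | T0 T0
  B -> T0 T1
  T0 -> a
  T1 -> b

CYK table (by increasing span), restricted to cells inside w[1..2]:
  T[1,1] 'a' = {T0}  orig:{}
  T[2,2] 'a' = {T0}  orig:{}
  T[1,2] 'aa' = {A}

Original NTs in T[1,2] deriving "aa": ["A"]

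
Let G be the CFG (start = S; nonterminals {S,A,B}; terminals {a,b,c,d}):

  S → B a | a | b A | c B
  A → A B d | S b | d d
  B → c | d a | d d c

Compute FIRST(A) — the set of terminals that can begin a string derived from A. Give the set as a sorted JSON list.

FIRST sets, iterate to fixpoint:
round 1:
  A via A→d d: +{d}
  B via B→c: +{c}
  B via B→d a: +{d}
  S via S→B a: +{c,d}
  S via S→a: +{a}
  S via S→b A: +{b}
  FIRST[S]={a,b,c,d}  FIRST[A]={d}  FIRST[B]={c,d}
round 2:
  A via A→S b: +{a,b,c}
  FIRST[S]={a,b,c,d}  FIRST[A]={a,b,c,d}  FIRST[B]={c,d}
round 3: done
  FIRST[S]={a,b,c,d}  FIRST[A]={a,b,c,d}  FIRST[B]={c,d}

FIRST(A) = ["a", "b", "c", "d"]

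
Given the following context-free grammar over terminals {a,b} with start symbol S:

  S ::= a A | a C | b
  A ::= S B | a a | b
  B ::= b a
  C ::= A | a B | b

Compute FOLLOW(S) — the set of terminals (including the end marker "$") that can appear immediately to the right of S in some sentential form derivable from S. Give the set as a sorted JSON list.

Compute FIRST by fixpoint:
[1]
  A via A→a a: +{a}
  A via A→b: +{b}
  B via B→b a: +{b}
  C via C→A: +{a,b}
  S via S→a A: +{a}
  S via S→b: +{b}
  S: {a,b}  A: {a,b}  B: {b}  C: {a,b}
[2] (stable)
  S: {a,b}  A: {a,b}  B: {b}  C: {a,b}

FOLLOW sets:
seed FOLLOW(S) with $
round 1:
  A→S B: FOLLOW(S) ⊇ FIRST(B) = {b}; new: +{b}
  S→a A: FOLLOW(A) ⊇ FOLLOW(S) ⊇ {$,b}; new: +{$,b}
  S→a C: FOLLOW(C) ⊇ FOLLOW(S) ⊇ {$,b}; new: +{$,b}
  FOLLOW(S)={$,b}  FOLLOW(A)={$,b}  FOLLOW(B)={}  FOLLOW(C)={$,b}
round 2:
  A→S B: FOLLOW(B) ⊇ FOLLOW(A) ⊇ {$,b}; new: +{$,b}
  FOLLOW(S)={$,b}  FOLLOW(A)={$,b}  FOLLOW(B)={$,b}  FOLLOW(C)={$,b}
round 3: (no change)
  FOLLOW(S)={$,b}  FOLLOW(A)={$,b}  FOLLOW(B)={$,b}  FOLLOW(C)={$,b}

FOLLOW(S) = ["$", "b"]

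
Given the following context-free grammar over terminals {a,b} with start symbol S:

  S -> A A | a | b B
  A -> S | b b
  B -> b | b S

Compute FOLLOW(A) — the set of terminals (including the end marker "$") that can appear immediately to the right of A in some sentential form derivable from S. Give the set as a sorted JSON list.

Compute FIRST by fixpoint:
[1]
  A via A→b b: +{b}
  B via B→b: +{b}
  S via S→A A: +{b}
  S via S→a: +{a}
  FIRST(S)={a,b}  FIRST(A)={b}  FIRST(B)={b}
[2]
  A via A→S: +{a}
  FIRST(S)={a,b}  FIRST(A)={a,b}  FIRST(B)={b}
[3] (no change)
  FIRST(S)={a,b}  FIRST(A)={a,b}  FIRST(B)={b}

FOLLOW iteration:
seed FOLLOW(S) with $
pass 1:
  S→A A: FOLLOW(A) ⊇ FIRST(A) = {a,b}; new: +{a,b}
  S→A A: FOLLOW(A) ⊇ FOLLOW(S) ⊇ {$}; new: +{$}
  S→b B: FOLLOW(B) ⊇ FOLLOW(S) ⊇ {$}; new: +{$}
  FOLLOW[S]={$}  FOLLOW[A]={$,a,b}  FOLLOW[B]={$}
pass 2:
  A→S: FOLLOW(S) ⊇ FOLLOW(A) ⊇ {$,a,b}; new: +{a,b}
  S→b B: FOLLOW(B) ⊇ FOLLOW(S) ⊇ {$,a,b}; new: +{a,b}
  FOLLOW[S]={$,a,b}  FOLLOW[A]={$,a,b}  FOLLOW[B]={$,a,b}
pass 3: (stable)
  FOLLOW[S]={$,a,b}  FOLLOW[A]={$,a,b}  FOLLOW[B]={$,a,b}

FOLLOW(A) = ["$", "a", "b"]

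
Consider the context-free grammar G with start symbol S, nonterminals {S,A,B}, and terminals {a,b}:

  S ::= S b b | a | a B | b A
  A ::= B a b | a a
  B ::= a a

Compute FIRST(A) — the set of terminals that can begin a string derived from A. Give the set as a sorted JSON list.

Compute FIRST by fixpoint:
[1]
  A via A→a a: +{a}
  B via B→a a: +{a}
  S via S→a: +{a}
  S via S→b A: +{b}
  FIRST[S]={a,b}  FIRST[A]={a}  FIRST[B]={a}
[2] (no change)
  FIRST[S]={a,b}  FIRST[A]={a}  FIRST[B]={a}

FIRST(A) = ["a"]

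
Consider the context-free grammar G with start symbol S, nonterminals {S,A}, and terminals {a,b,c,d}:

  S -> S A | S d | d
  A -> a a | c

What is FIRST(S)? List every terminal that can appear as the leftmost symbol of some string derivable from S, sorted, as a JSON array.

FIRST sets, iterate to fixpoint:
pass 1:
  A via A→a a: +{a}
  A via A→c: +{c}
  S via S→d: +{d}
  S: {d}  A: {a,c}
pass 2: (no change)
  S: {d}  A: {a,c}

FIRST(S) = ["d"]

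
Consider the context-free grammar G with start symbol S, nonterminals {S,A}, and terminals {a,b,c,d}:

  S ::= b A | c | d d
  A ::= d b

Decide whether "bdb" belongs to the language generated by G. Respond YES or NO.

Convert to CNF:
  S -> T0 T0 | T1 A | c
  A -> T0 T1
  T0 -> d
  T1 -> b

Fill CYK table bottom-up:
  [0..0]={T1}  "b"  orig:{}
  [1..1]={T0}  "d"  orig:{}
  [2..2]={T1}  "b"  orig:{}
  [0..1]=∅  "bd"
  [1..2]={A}  "db"
  [0..2]={S}  "bdb"

S ∈ T[0,2] ⇒ YES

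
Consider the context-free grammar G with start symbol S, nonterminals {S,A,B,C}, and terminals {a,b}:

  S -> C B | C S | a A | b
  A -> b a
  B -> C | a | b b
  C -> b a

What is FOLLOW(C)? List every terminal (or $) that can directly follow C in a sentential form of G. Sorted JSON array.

Compute FIRST by fixpoint:
pass 1:
  A via A→b a: +{b}
  B via B→a: +{a}
  B via B→b b: +{b}
  C via C→b a: +{b}
  S via S→C B: +{b}
  S via S→a A: +{a}
  S: {a,b}  A: {b}  B: {a,b}  C: {b}
pass 2: (no change)
  S: {a,b}  A: {b}  B: {a,b}  C: {b}

FOLLOW sets:
seed FOLLOW(S) with $
round 1:
  S→C B: FOLLOW(C) ⊇ FIRST(B) = {a,b}; new: +{a,b}
  S→C B: FOLLOW(B) ⊇ FOLLOW(S) ⊇ {$}; new: +{$}
  S→a A: FOLLOW(A) ⊇ FOLLOW(S) ⊇ {$}; new: +{$}
  S: {$}  A: {$}  B: {$}  C: {a,b}
round 2:
  B→C: FOLLOW(C) ⊇ FOLLOW(B) ⊇ {$}; new: +{$}
  S: {$}  A: {$}  B: {$}  C: {$,a,b}
round 3: done
  S: {$}  A: {$}  B: {$}  C: {$,a,b}

FOLLOW(C) = ["$", "a", "b"]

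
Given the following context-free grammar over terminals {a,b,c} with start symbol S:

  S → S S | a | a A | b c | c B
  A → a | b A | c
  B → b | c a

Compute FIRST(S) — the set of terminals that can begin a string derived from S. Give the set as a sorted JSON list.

Compute FIRST by fixpoint:
round 1:
  A via A→a: +{a}
  A via A→b A: +{b}
  A via A→c: +{c}
  B via B→b: +{b}
  B via B→c a: +{c}
  S via S→a: +{a}
  S via S→b c: +{b}
  S via S→c B: +{c}
  S: {a,b,c}  A: {a,b,c}  B: {b,c}
round 2: (stable)
  S: {a,b,c}  A: {a,b,c}  B: {b,c}

FIRST(S) = ["a", "b", "c"]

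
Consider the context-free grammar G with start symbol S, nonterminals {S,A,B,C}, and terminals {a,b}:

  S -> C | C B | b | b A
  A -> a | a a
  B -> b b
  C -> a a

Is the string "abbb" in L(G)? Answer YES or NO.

Convert to CNF:
  S -> C B | T0 T0 | T1 A | b
  A -> T0 T0 | a
  B -> T1 T1
  C -> T0 T0
  T0 -> a
  T1 -> b

CYK table (by increasing span):
  cell(0,0) a: {A,T0}  orig:{A}
  cell(1,1) b: {S,T1}  orig:{S}
  cell(2,2) b: {S,T1}  orig:{S}
  cell(3,3) b: {S,T1}  orig:{S}
  cell(0,1) ab: ∅
  cell(1,2) bb: {B}
  cell(2,3) bb: {B}
  cell(0,2) abb: ∅
  cell(1,3) bbb: ∅
  cell(0,3) abbb: ∅

S ∉ T[0,3] ⇒ NO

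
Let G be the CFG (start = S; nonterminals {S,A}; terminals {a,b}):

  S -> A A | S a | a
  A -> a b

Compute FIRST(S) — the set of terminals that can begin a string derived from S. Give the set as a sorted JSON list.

Compute FIRST by fixpoint:
round 1:
  A via A→a b: +{a}
  S via S→A A: +{a}
  FIRST(S)={a}  FIRST(A)={a}
round 2: done
  FIRST(S)={a}  FIRST(A)={a}

FIRST(S) = ["a"]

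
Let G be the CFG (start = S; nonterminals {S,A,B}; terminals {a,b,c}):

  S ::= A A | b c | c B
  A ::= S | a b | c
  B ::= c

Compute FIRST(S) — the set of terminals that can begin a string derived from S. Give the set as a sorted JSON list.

FIRST sets, iterate to fixpoint:
[1]
  A via A→a b: +{a}
  A via A→c: +{c}
  B via B→c: +{c}
  S via S→A A: +{a,c}
  S via S→b c: +{b}
  FIRST[S]={a,b,c}  FIRST[A]={a,c}  FIRST[B]={c}
[2]
  A via A→S: +{b}
  FIRST[S]={a,b,c}  FIRST[A]={a,b,c}  FIRST[B]={c}
[3] (no change)
  FIRST[S]={a,b,c}  FIRST[A]={a,b,c}  FIRST[B]={c}

FIRST(S) = ["a", "b", "c"]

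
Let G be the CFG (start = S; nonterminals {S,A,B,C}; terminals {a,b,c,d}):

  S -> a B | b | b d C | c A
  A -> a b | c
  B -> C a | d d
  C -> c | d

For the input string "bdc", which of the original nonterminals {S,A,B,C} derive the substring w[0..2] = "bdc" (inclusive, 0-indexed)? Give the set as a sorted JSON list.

CNF form of G:
  S -> T0 B | T1 X4 | T3 A | b
  A -> T0 T1 | c
  B -> C T0 | T2 T2
  C -> c | d
  T0 -> a
  T1 -> b
  T2 -> d
  T3 -> c
  X4 -> T2 C

CYK fill (cells [i..j] with 0 ≤ i ≤ j ≤ 2 only):
  [0..0]={S,T1}  "b"  orig:{S}
  [1..1]={C,T2}  "d"  orig:{C}
  [2..2]={A,C,T3}  "c"  orig:{A,C}
  [0..1]=∅  "bd"
  [1..2]={X4}  "dc"  orig:{}
  [0..2]={S}  "bdc"

Original NTs in T[0,2] deriving "bdc": ["S"]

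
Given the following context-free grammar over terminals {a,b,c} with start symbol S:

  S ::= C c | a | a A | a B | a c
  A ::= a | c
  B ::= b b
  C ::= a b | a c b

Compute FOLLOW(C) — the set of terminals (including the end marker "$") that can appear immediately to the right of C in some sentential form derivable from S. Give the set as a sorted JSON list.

FIRST iteration:
iter 1:
  A via A→a: +{a}
  A via A→c: +{c}
  B via B→b b: +{b}
  C via C→a b: +{a}
  S via S→C c: +{a}
  FIRST[S]={a}  FIRST[A]={a,c}  FIRST[B]={b}  FIRST[C]={a}
iter 2: done
  FIRST[S]={a}  FIRST[A]={a,c}  FIRST[B]={b}  FIRST[C]={a}

FOLLOW sets:
initialize: $ ∈ FOLLOW(S)
round 1:
  S→C c: FOLLOW(C) ⊇ FIRST(c) = {c}; new: +{c}
  S→a A: FOLLOW(A) ⊇ FOLLOW(S) ⊇ {$}; new: +{$}
  S→a B: FOLLOW(B) ⊇ FOLLOW(S) ⊇ {$}; new: +{$}
  S: {$}  A: {$}  B: {$}  C: {c}
round 2: (no change)
  S: {$}  A: {$}  B: {$}  C: {c}

FOLLOW(C) = ["c"]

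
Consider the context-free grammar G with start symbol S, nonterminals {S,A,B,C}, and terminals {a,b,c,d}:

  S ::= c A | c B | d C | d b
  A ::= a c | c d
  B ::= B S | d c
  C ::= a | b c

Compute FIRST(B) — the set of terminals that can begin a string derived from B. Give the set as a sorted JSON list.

FIRST iteration:
[1]
  A via A→a c: +{a}
  A via A→c d: +{c}
  B via B→d c: +{d}
  C via C→a: +{a}
  C via C→b c: +{b}
  S via S→c A: +{c}
  S via S→d C: +{d}
  FIRST(S)={c,d}  FIRST(A)={a,c}  FIRST(B)={d}  FIRST(C)={a,b}
[2] — fixpoint
  FIRST(S)={c,d}  FIRST(A)={a,c}  FIRST(B)={d}  FIRST(C)={a,b}

FIRST(B) = ["d"]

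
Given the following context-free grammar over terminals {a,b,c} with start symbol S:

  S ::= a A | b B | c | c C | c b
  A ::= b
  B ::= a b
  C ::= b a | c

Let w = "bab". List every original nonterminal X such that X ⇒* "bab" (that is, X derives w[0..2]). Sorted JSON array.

Convert to CNF:
  S -> T0 A | T1 B | T2 C | T2 T1 | c
  A -> b
  B -> T0 T1
  C -> T1 T0 | c
  T0 -> a
  T1 -> b
  T2 -> c

Fill CYK table bottom-up (cells [i..j] with 0 ≤ i ≤ j ≤ 2 only):
  T[0,0] 'b' = {A,T1}  orig:{A}
  T[1,1] 'a' = {T0}  orig:{}
  T[2,2] 'b' = {A,T1}  orig:{A}
  T[0,1] 'ba' = {C}
  T[1,2] 'ab' = {B,S}
  T[0,2] 'bab' = {S}

Original NTs in T[0,2] deriving "bab": ["S"]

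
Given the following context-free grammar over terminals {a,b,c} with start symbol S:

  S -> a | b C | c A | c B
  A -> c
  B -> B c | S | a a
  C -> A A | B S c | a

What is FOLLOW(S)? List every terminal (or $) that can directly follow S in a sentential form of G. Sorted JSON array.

FIRST sets, iterate to fixpoint:
iter 1:
  A via A→c: +{c}
  B via B→a a: +{a}
  C via C→A A: +{c}
  C via C→B S c: +{a}
  S via S→a: +{a}
  S via S→b C: +{b}
  S via S→c A: +{c}
  S: {a,b,c}  A: {c}  B: {a}  C: {a,c}
iter 2:
  B via B→S: +{b,c}
  C via C→B S c: +{b}
  S: {a,b,c}  A: {c}  B: {a,b,c}  C: {a,b,c}
iter 3: done
  S: {a,b,c}  A: {c}  B: {a,b,c}  C: {a,b,c}

FOLLOW sets:
FOLLOW(S) := {$}
iter 1:
  B→B c: FOLLOW(B) ⊇ FIRST(c) = {c}; new: +{c}
  B→S: FOLLOW(S) ⊇ FOLLOW(B) ⊇ {c}; new: +{c}
  C→A A: FOLLOW(A) ⊇ FIRST(A) = {c}; new: +{c}
  C→B S c: FOLLOW(B) ⊇ FIRST(S) = {a,b,c}; new: +{a,b}
  S→b C: FOLLOW(C) ⊇ FOLLOW(S) ⊇ {$,c}; new: +{$,c}
  S→c A: FOLLOW(A) ⊇ FOLLOW(S) ⊇ {$,c}; new: +{$}
  S→c B: FOLLOW(B) ⊇ FOLLOW(S) ⊇ {$,c}; new: +{$}
  FOLLOW(S)={$,c}  FOLLOW(A)={$,c}  FOLLOW(B)={$,a,b,c}  FOLLOW(C)={$,c}
iter 2:
  B→S: FOLLOW(S) ⊇ FOLLOW(B) ⊇ {$,a,b,c}; new: +{a,b}
  S→b C: FOLLOW(C) ⊇ FOLLOW(S) ⊇ {$,a,b,c}; new: +{a,b}
  S→c A: FOLLOW(A) ⊇ FOLLOW(S) ⊇ {$,a,b,c}; new: +{a,b}
  FOLLOW(S)={$,a,b,c}  FOLLOW(A)={$,a,b,c}  FOLLOW(B)={$,a,b,c}  FOLLOW(C)={$,a,b,c}
iter 3: done
  FOLLOW(S)={$,a,b,c}  FOLLOW(A)={$,a,b,c}  FOLLOW(B)={$,a,b,c}  FOLLOW(C)={$,a,b,c}

FOLLOW(S) = ["$", "a", "b", "c"]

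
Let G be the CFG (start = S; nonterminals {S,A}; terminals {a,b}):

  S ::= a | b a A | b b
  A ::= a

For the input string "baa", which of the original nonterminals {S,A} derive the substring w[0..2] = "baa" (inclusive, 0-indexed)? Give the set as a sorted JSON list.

CNF form of G:
  S -> T0 T0 | T0 X2 | a
  A -> a
  T0 -> b
  T1 -> a
  X2 -> T1 A

CYK table (by increasing span) — only the sub-triangle for w[0..2]:
  [0..0]={T0}  "b"  orig:{}
  [1..1]={A,S,T1}  "a"  orig:{A,S}
  [2..2]={A,S,T1}  "a"  orig:{A,S}
  [0..1]=∅  "ba"
  [1..2]={X2}  "aa"  orig:{}
  [0..2]={S}  "baa"

Original NTs in T[0,2] deriving "baa": ["S"]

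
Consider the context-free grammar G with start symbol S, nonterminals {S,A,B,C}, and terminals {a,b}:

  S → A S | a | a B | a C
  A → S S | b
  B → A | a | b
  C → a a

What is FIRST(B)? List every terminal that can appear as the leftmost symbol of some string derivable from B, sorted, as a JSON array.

Compute FIRST by fixpoint:
round 1:
  A via A→b: +{b}
  B via B→A: +{b}
  B via B→a: +{a}
  C via C→a a: +{a}
  S via S→A S: +{b}
  S via S→a: +{a}
  S: {a,b}  A: {b}  B: {a,b}  C: {a}
round 2:
  A via A→S S: +{a}
  S: {a,b}  A: {a,b}  B: {a,b}  C: {a}
round 3: (no change)
  S: {a,b}  A: {a,b}  B: {a,b}  C: {a}

FIRST(B) = ["a", "b"]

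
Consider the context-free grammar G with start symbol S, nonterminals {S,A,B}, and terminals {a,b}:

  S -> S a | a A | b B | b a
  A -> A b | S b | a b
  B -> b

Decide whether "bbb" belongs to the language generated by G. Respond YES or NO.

Convert to CNF:
  S -> S T1 | T0 B | T0 T1 | T1 A
  A -> A T0 | S T0 | T1 T0
  B -> b
  T0 -> b
  T1 -> a

CYK table (by increasing span):
  T[0,0] 'b' = {B,T0}  orig:{B}
  T[1,1] 'b' = {B,T0}  orig:{B}
  T[2,2] 'b' = {B,T0}  orig:{B}
  T[0,1] 'bb' = {S}
  T[1,2] 'bb' = {S}
  T[0,2] 'bbb' = {A}

S ∉ T[0,2] ⇒ NO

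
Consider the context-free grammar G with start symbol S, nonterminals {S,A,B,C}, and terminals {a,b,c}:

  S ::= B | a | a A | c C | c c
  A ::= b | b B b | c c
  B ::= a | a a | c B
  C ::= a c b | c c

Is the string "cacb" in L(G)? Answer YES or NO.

CNF form of G:
  S -> T1 B | T1 C | T1 T1 | T2 A | T2 T2 | a
  A -> T0 X3 | T1 T1 | b
  B -> T1 B | T2 T2 | a
  C -> T1 T1 | T2 X4
  T0 -> b
  T1 -> c
  T2 -> a
  X3 -> B T0
  X4 -> T1 T0

CYK fill:
  T[0,0] 'c' = {T1}  orig:{}
  T[1,1] 'a' = {B,S,T2}  orig:{B,S}
  T[2,2] 'c' = {T1}  orig:{}
  T[3,3] 'b' = {A,T0}  orig:{A}
  T[0,1] 'ca' = {B,S}
  T[1,2] 'ac' = ∅
  T[2,3] 'cb' = {X4}  orig:{}
  T[0,2] 'cac' = ∅
  T[1,3] 'acb' = {C}
  T[0,3] 'cacb' = {S}

S ∈ T[0,3] ⇒ YES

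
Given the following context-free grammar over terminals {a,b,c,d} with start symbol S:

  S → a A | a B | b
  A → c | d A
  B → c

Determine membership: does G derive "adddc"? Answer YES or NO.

CNF form of G:
  S -> T1 A | T1 B | b
  A -> T0 A | c
  B -> c
  T0 -> d
  T1 -> a

Fill CYK table bottom-up:
  [0..0]={T1}  "a"  orig:{}
  [1..1]={T0}  "d"  orig:{}
  [2..2]={T0}  "d"  orig:{}
  [3..3]={T0}  "d"  orig:{}
  [4..4]={A,B}  "c"
  [0..1]=∅  "ad"
  [1..2]=∅  "dd"
  [2..3]=∅  "dd"
  [3..4]={A}  "dc"
  [0..2]=∅  "add"
  [1..3]=∅  "ddd"
  [2..4]={A}  "ddc"
  [0..3]=∅  "addd"
  [1..4]={A}  "dddc"
  [0..4]={S}  "adddc"

S ∈ T[0,4] ⇒ YES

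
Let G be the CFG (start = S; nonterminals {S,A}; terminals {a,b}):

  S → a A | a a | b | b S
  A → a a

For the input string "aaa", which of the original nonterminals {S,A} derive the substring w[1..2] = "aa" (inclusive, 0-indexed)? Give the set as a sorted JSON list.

CNF form of G:
  S -> T0 A | T0 T0 | T1 S | b
  A -> T0 T0
  T0 -> a
  T1 -> b

Fill CYK table bottom-up, restricted to cells inside w[1..2]:
  cell(1,1) a: {T0}  orig:{}
  cell(2,2) a: {T0}  orig:{}
  cell(1,2) aa: {A,S}

Original NTs in T[1,2] deriving "aa": ["A", "S"]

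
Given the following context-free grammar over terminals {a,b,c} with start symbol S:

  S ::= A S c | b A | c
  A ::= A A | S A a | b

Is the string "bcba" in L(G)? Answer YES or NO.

CNF form of G:
  S -> A X4 | T2 A | c
  A -> A A | S X3 | b
  T0 -> a
  T1 -> c
  T2 -> b
  X3 -> A T0
  X4 -> S T1

CYK fill:
  cell(0,0) b: {A,T2}  orig:{A}
  cell(1,1) c: {S,T1}  orig:{S}
  cell(2,2) b: {A,T2}  orig:{A}
  cell(3,3) a: {T0}  orig:{}
  cell(0,1) bc: ∅
  cell(1,2) cb: ∅
  cell(2,3) ba: {X3}  orig:{}
  cell(0,2) bcb: ∅
  cell(1,3) cba: {A}
  cell(0,3) bcba: {A,S}

S ∈ T[0,3] ⇒ YES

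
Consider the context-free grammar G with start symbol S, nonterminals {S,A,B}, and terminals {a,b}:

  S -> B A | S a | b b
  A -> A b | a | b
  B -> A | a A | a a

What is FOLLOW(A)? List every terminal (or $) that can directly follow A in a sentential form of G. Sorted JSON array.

Compute FIRST by fixpoint:
[1]
  A via A→a: +{a}
  A via A→b: +{b}
  B via B→A: +{a,b}
  S via S→B A: +{a,b}
  FIRST(S)={a,b}  FIRST(A)={a,b}  FIRST(B)={a,b}
[2] (stable)
  FIRST(S)={a,b}  FIRST(A)={a,b}  FIRST(B)={a,b}

Compute FOLLOW by fixpoint:
FOLLOW(S) := {$}
pass 1:
  A→A b: FOLLOW(A) ⊇ FIRST(b) = {b}; new: +{b}
  S→B A: FOLLOW(B) ⊇ FIRST(A) = {a,b}; new: +{a,b}
  S→B A: FOLLOW(A) ⊇ FOLLOW(S) ⊇ {$}; new: +{$}
  S→S a: FOLLOW(S) ⊇ FIRST(a) = {a}; new: +{a}
  FOLLOW(S)={$,a}  FOLLOW(A)={$,b}  FOLLOW(B)={a,b}
pass 2:
  B→A: FOLLOW(A) ⊇ FOLLOW(B) ⊇ {a,b}; new: +{a}
  FOLLOW(S)={$,a}  FOLLOW(A)={$,a,b}  FOLLOW(B)={a,b}
pass 3: (stable)
  FOLLOW(S)={$,a}  FOLLOW(A)={$,a,b}  FOLLOW(B)={a,b}

FOLLOW(A) = ["$", "a", "b"]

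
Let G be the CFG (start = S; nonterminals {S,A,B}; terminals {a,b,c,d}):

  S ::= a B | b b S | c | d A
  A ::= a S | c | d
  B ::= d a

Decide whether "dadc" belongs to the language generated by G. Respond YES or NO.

CNF form of G:
  S -> T0 B | T1 A | T2 X3 | c
  A -> T0 S | c | d
  B -> T1 T0
  T0 -> a
  T1 -> d
  T2 -> b
  X3 -> T2 S

CYK fill:
  T[0,0] 'd' = {A,T1}  orig:{A}
  T[1,1] 'a' = {T0}  orig:{}
  T[2,2] 'd' = {A,T1}  orig:{A}
  T[3,3] 'c' = {A,S}
  T[0,1] 'da' = {B}
  T[1,2] 'ad' = ∅
  T[2,3] 'dc' = {S}
  T[0,2] 'dad' = ∅
  T[1,3] 'adc' = {A}
  T[0,3] 'dadc' = {S}

S ∈ T[0,3] ⇒ YES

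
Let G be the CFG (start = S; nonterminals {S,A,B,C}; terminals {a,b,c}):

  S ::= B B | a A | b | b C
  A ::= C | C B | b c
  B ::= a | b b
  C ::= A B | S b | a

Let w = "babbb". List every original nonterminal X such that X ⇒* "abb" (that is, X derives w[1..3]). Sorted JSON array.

Convert to CNF:
  S -> B B | T0 C | T2 A | b
  A -> A B | C B | S T0 | T0 T1 | a
  B -> T0 T0 | a
  C -> A B | S T0 | a
  T0 -> b
  T1 -> c
  T2 -> a

Fill CYK table bottom-up (cells [i..j] with 1 ≤ i ≤ j ≤ 3 only):
  T[1,1] 'a' = {A,B,C,T2}  orig:{A,B,C}
  T[2,2] 'b' = {S,T0}  orig:{S}
  T[3,3] 'b' = {S,T0}  orig:{S}
  T[1,2] 'ab' = ∅
  T[2,3] 'bb' = {A,B,C}
  T[1,3] 'abb' = {A,C,S}

Original NTs in T[1,3] deriving "abb": ["A", "C", "S"]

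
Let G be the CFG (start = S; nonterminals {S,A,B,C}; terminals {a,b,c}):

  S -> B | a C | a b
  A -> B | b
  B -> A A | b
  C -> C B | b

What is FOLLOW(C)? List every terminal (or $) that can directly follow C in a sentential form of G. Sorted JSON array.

FIRST iteration:
round 1:
  A via A→b: +{b}
  B via B→A A: +{b}
  C via C→b: +{b}
  S via S→B: +{b}
  S via S→a C: +{a}
  FIRST(S)={a,b}  FIRST(A)={b}  FIRST(B)={b}  FIRST(C)={b}
round 2: — fixpoint
  FIRST(S)={a,b}  FIRST(A)={b}  FIRST(B)={b}  FIRST(C)={b}

FOLLOW sets:
initialize: $ ∈ FOLLOW(S)
[1]
  B→A A: FOLLOW(A) ⊇ FIRST(A) = {b}; new: +{b}
  C→C B: FOLLOW(C) ⊇ FIRST(B) = {b}; new: +{b}
  C→C B: FOLLOW(B) ⊇ FOLLOW(C) ⊇ {b}; new: +{b}
  S→B: FOLLOW(B) ⊇ FOLLOW(S) ⊇ {$}; new: +{$}
  S→a C: FOLLOW(C) ⊇ FOLLOW(S) ⊇ {$}; new: +{$}
  S: {$}  A: {b}  B: {$,b}  C: {$,b}
[2]
  B→A A: FOLLOW(A) ⊇ FOLLOW(B) ⊇ {$,b}; new: +{$}
  S: {$}  A: {$,b}  B: {$,b}  C: {$,b}
[3] done
  S: {$}  A: {$,b}  B: {$,b}  C: {$,b}

FOLLOW(C) = ["$", "b"]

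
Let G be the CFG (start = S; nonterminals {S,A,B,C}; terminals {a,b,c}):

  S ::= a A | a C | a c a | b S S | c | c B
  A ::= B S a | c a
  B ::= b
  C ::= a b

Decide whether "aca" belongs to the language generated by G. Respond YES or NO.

Convert to CNF:
  S -> T0 A | T0 C | T0 X4 | T1 B | T2 X5 | c
  A -> B X3 | T1 T0
  B -> b
  C -> T0 T2
  T0 -> a
  T1 -> c
  T2 -> b
  X3 -> S T0
  X4 -> T1 T0
  X5 -> S S

CYK fill:
  cell(0,0) a: {T0}  orig:{}
  cell(1,1) c: {S,T1}  orig:{S}
  cell(2,2) a: {T0}  orig:{}
  cell(0,1) ac: ∅
  cell(1,2) ca: {A,X3,X4}  orig:{A}
  cell(0,2) aca: {S}

S ∈ T[0,2] ⇒ YES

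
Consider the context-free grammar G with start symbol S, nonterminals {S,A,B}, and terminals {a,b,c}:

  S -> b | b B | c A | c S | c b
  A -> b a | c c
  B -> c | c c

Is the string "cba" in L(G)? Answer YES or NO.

CNF form of G:
  S -> T0 B | T2 A | T2 S | T2 T0 | b
  A -> T0 T1 | T2 T2
  B -> T2 T2 | c
  T0 -> b
  T1 -> a
  T2 -> c

CYK fill:
  T[0,0] 'c' = {B,T2}  orig:{B}
  T[1,1] 'b' = {S,T0}  orig:{S}
  T[2,2] 'a' = {T1}  orig:{}
  T[0,1] 'cb' = {S}
  T[1,2] 'ba' = {A}
  T[0,2] 'cba' = {S}

S ∈ T[0,2] ⇒ YES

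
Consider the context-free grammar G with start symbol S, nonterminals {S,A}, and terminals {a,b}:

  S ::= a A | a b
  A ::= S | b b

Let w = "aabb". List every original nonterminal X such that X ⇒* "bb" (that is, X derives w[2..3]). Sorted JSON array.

CNF form of G:
  S -> T0 A | T0 T1
  A -> T0 A | T0 T1 | T1 T1
  T0 -> a
  T1 -> b

CYK fill — only the sub-triangle for w[2..3]:
  T[2,2] 'b' = {T1}  orig:{}
  T[3,3] 'b' = {T1}  orig:{}
  T[2,3] 'bb' = {A}

Original NTs in T[2,3] deriving "bb": ["A"]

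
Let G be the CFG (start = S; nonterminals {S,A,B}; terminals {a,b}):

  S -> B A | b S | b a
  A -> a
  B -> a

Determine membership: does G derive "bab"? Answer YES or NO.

CNF form of G:
  S -> B A | T0 S | T0 T1
  A -> a
  B -> a
  T0 -> b
  T1 -> a

Fill CYK table bottom-up:
  [0..0]={T0}  "b"  orig:{}
  [1..1]={A,B,T1}  "a"  orig:{A,B}
  [2..2]={T0}  "b"  orig:{}
  [0..1]={S}  "ba"
  [1..2]=∅  "ab"
  [0..2]=∅  "bab"

S ∉ T[0,2] ⇒ NO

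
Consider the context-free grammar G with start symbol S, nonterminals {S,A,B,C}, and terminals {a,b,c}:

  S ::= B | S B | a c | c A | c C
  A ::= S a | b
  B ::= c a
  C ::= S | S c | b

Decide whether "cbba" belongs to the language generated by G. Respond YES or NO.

Convert to CNF:
  S -> S B | T0 T1 | T1 A | T1 C | T1 T0
  A -> S T0 | b
  B -> T1 T0
  C -> S B | S T1 | T0 T1 | T1 A | T1 C | T1 T0 | b
  T0 -> a
  T1 -> c

CYK table (by increasing span):
  cell(0,0) c: {T1}  orig:{}
  cell(1,1) b: {A,C}
  cell(2,2) b: {A,C}
  cell(3,3) a: {T0}  orig:{}
  cell(0,1) cb: {C,S}
  cell(1,2) bb: ∅
  cell(2,3) ba: ∅
  cell(0,2) cbb: ∅
  cell(1,3) bba: ∅
  cell(0,3) cbba: ∅

S ∉ T[0,3] ⇒ NO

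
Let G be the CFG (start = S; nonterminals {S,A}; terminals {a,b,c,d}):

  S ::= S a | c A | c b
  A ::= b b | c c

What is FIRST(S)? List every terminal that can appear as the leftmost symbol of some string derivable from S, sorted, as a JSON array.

FIRST sets, iterate to fixpoint:
round 1:
  A via A→b b: +{b}
  A via A→c c: +{c}
  S via S→c A: +{c}
  S: {c}  A: {b,c}
round 2: (stable)
  S: {c}  A: {b,c}

FIRST(S) = ["c"]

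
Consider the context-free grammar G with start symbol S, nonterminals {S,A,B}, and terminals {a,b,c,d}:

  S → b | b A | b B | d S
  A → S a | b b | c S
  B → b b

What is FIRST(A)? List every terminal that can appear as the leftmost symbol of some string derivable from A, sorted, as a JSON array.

FIRST iteration:
[1]
  A via A→b b: +{b}
  A via A→c S: +{c}
  B via B→b b: +{b}
  S via S→b: +{b}
  S via S→d S: +{d}
  FIRST(S)={b,d}  FIRST(A)={b,c}  FIRST(B)={b}
[2]
  A via A→S a: +{d}
  FIRST(S)={b,d}  FIRST(A)={b,c,d}  FIRST(B)={b}
[3] (stable)
  FIRST(S)={b,d}  FIRST(A)={b,c,d}  FIRST(B)={b}

FIRST(A) = ["b", "c", "d"]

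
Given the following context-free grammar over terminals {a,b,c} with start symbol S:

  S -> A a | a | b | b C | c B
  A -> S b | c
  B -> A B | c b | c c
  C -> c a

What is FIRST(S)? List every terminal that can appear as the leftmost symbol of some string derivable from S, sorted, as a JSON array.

FIRST iteration:
round 1:
  A via A→c: +{c}
  B via B→A B: +{c}
  C via C→c a: +{c}
  S via S→A a: +{c}
  S via S→a: +{a}
  S via S→b: +{b}
  FIRST(S)={a,b,c}  FIRST(A)={c}  FIRST(B)={c}  FIRST(C)={c}
round 2:
  A via A→S b: +{a,b}
  B via B→A B: +{a,b}
  FIRST(S)={a,b,c}  FIRST(A)={a,b,c}  FIRST(B)={a,b,c}  FIRST(C)={c}
round 3: (stable)
  FIRST(S)={a,b,c}  FIRST(A)={a,b,c}  FIRST(B)={a,b,c}  FIRST(C)={c}

FIRST(S) = ["a", "b", "c"]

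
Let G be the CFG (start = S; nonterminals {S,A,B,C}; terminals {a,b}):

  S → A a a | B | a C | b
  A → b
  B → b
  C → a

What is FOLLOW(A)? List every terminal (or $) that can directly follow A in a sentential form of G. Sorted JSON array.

FIRST sets, iterate to fixpoint:
iter 1:
  A via A→b: +{b}
  B via B→b: +{b}
  C via C→a: +{a}
  S via S→A a a: +{b}
  S via S→a C: +{a}
  FIRST(S)={a,b}  FIRST(A)={b}  FIRST(B)={b}  FIRST(C)={a}
iter 2: done
  FIRST(S)={a,b}  FIRST(A)={b}  FIRST(B)={b}  FIRST(C)={a}

FOLLOW sets:
FOLLOW(S) := {$}
[1]
  S→A a a: FOLLOW(A) ⊇ FIRST(a) = {a}; new: +{a}
  S→B: FOLLOW(B) ⊇ FOLLOW(S) ⊇ {$}; new: +{$}
  S→a C: FOLLOW(C) ⊇ FOLLOW(S) ⊇ {$}; new: +{$}
  FOLLOW(S)={$}  FOLLOW(A)={a}  FOLLOW(B)={$}  FOLLOW(C)={$}
[2] done
  FOLLOW(S)={$}  FOLLOW(A)={a}  FOLLOW(B)={$}  FOLLOW(C)={$}

FOLLOW(A) = ["a"]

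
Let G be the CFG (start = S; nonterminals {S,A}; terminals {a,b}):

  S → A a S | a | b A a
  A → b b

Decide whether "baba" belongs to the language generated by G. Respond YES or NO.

Convert to CNF:
  S -> A X2 | T0 X3 | a
  A -> T0 T0
  T0 -> b
  T1 -> a
  X2 -> T1 S
  X3 -> A T1

Fill CYK table bottom-up:
  cell(0,0) b: {T0}  orig:{}
  cell(1,1) a: {S,T1}  orig:{S}
  cell(2,2) b: {T0}  orig:{}
  cell(3,3) a: {S,T1}  orig:{S}
  cell(0,1) ba: ∅
  cell(1,2) ab: ∅
  cell(2,3) ba: ∅
  cell(0,2) bab: ∅
  cell(1,3) aba: ∅
  cell(0,3) baba: ∅

S ∉ T[0,3] ⇒ NO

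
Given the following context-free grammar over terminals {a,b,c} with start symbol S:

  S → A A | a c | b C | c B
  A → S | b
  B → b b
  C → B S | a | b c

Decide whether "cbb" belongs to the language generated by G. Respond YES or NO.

Convert to CNF:
  S -> A A | T0 T1 | T1 B | T2 C
  A -> A A | T0 T1 | T1 B | T2 C | b
  B -> T2 T2
  C -> B S | T2 T1 | a
  T0 -> a
  T1 -> c
  T2 -> b

CYK fill:
  cell(0,0) c: {T1}  orig:{}
  cell(1,1) b: {A,T2}  orig:{A}
  cell(2,2) b: {A,T2}  orig:{A}
  cell(0,1) cb: ∅
  cell(1,2) bb: {A,B,S}
  cell(0,2) cbb: {A,S}

S ∈ T[0,2] ⇒ YES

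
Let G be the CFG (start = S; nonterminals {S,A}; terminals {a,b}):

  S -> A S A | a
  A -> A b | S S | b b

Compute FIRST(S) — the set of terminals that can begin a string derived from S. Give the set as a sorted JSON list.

Compute FIRST by fixpoint:
[1]
  A via A→b b: +{b}
  S via S→A S A: +{b}
  S via S→a: +{a}
  S: {a,b}  A: {b}
[2]
  A via A→S S: +{a}
  S: {a,b}  A: {a,b}
[3] — fixpoint
  S: {a,b}  A: {a,b}

FIRST(S) = ["a", "b"]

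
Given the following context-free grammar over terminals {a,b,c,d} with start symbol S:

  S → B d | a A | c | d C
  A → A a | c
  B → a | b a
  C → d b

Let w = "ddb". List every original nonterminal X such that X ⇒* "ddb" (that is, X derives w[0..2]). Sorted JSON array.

Convert to CNF:
  S -> B T2 | T0 A | T2 C | c
  A -> A T0 | c
  B -> T1 T0 | a
  C -> T2 T1
  T0 -> a
  T1 -> b
  T2 -> d

Fill CYK table bottom-up (cells [i..j] with 0 ≤ i ≤ j ≤ 2 only):
  T[0,0] 'd' = {T2}  orig:{}
  T[1,1] 'd' = {T2}  orig:{}
  T[2,2] 'b' = {T1}  orig:{}
  T[0,1] 'dd' = ∅
  T[1,2] 'db' = {C}
  T[0,2] 'ddb' = {S}

Original NTs in T[0,2] deriving "ddb": ["S"]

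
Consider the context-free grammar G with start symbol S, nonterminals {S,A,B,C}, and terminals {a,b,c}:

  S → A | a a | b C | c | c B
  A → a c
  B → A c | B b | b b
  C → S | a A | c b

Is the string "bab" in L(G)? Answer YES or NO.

Convert to CNF:
  S -> T0 T0 | T0 T1 | T1 B | T2 C | c
  A -> T0 T1
  B -> A T1 | B T2 | T2 T2
  C -> T0 A | T0 T0 | T0 T1 | T1 B | T1 T2 | T2 C | c
  T0 -> a
  T1 -> c
  T2 -> b

CYK fill:
  T[0,0] 'b' = {T2}  orig:{}
  T[1,1] 'a' = {T0}  orig:{}
  T[2,2] 'b' = {T2}  orig:{}
  T[0,1] 'ba' = ∅
  T[1,2] 'ab' = ∅
  T[0,2] 'bab' = ∅

S ∉ T[0,2] ⇒ NO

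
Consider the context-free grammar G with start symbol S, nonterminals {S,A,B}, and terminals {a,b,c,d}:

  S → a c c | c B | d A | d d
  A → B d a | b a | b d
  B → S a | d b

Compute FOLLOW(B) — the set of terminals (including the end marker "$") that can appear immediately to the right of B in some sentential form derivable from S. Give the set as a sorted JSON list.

Compute FIRST by fixpoint:
[1]
  A via A→b a: +{b}
  B via B→d b: +{d}
  S via S→a c c: +{a}
  S via S→c B: +{c}
  S via S→d A: +{d}
  S: {a,c,d}  A: {b}  B: {d}
[2]
  A via A→B d a: +{d}
  B via B→S a: +{a,c}
  S: {a,c,d}  A: {b,d}  B: {a,c,d}
[3]
  A via A→B d a: +{a,c}
  S: {a,c,d}  A: {a,b,c,d}  B: {a,c,d}
[4] (no change)
  S: {a,c,d}  A: {a,b,c,d}  B: {a,c,d}

Compute FOLLOW by fixpoint:
FOLLOW(S) := {$}
[1]
  A→B d a: FOLLOW(B) ⊇ FIRST(d) = {d}; new: +{d}
  B→S a: FOLLOW(S) ⊇ FIRST(a) = {a}; new: +{a}
  S→c B: FOLLOW(B) ⊇ FOLLOW(S) ⊇ {$,a}; new: +{$,a}
  S→d A: FOLLOW(A) ⊇ FOLLOW(S) ⊇ {$,a}; new: +{$,a}
  S: {$,a}  A: {$,a}  B: {$,a,d}
[2] done
  S: {$,a}  A: {$,a}  B: {$,a,d}

FOLLOW(B) = ["$", "a", "d"]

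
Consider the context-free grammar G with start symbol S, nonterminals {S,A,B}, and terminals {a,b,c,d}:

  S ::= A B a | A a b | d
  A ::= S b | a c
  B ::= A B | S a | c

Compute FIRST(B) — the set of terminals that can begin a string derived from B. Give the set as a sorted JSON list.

FIRST sets, iterate to fixpoint:
iter 1:
  A via A→a c: +{a}
  B via B→A B: +{a}
  B via B→c: +{c}
  S via S→A B a: +{a}
  S via S→d: +{d}
  FIRST(S)={a,d}  FIRST(A)={a}  FIRST(B)={a,c}
iter 2:
  A via A→S b: +{d}
  B via B→A B: +{d}
  FIRST(S)={a,d}  FIRST(A)={a,d}  FIRST(B)={a,c,d}
iter 3: — fixpoint
  FIRST(S)={a,d}  FIRST(A)={a,d}  FIRST(B)={a,c,d}

FIRST(B) = ["a", "c", "d"]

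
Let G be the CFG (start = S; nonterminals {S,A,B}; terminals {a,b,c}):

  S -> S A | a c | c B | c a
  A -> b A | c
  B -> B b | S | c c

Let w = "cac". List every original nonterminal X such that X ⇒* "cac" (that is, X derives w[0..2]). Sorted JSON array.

Convert to CNF:
  S -> S A | T1 T2 | T2 B | T2 T1
  A -> T0 A | c
  B -> B T0 | S A | T1 T2 | T2 B | T2 T1 | T2 T2
  T0 -> b
  T1 -> a
  T2 -> c

CYK fill (cells [i..j] with 0 ≤ i ≤ j ≤ 2 only):
  cell(0,0) c: {A,T2}  orig:{A}
  cell(1,1) a: {T1}  orig:{}
  cell(2,2) c: {A,T2}  orig:{A}
  cell(0,1) ca: {B,S}
  cell(1,2) ac: {B,S}
  cell(0,2) cac: {B,S}

Original NTs in T[0,2] deriving "cac": ["B", "S"]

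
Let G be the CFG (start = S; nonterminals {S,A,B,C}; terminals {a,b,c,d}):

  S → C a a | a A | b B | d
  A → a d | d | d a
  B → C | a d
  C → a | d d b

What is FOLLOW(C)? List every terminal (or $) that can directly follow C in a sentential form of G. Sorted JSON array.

FIRST sets, iterate to fixpoint:
round 1:
  A via A→a d: +{a}
  A via A→d: +{d}
  B via B→a d: +{a}
  C via C→a: +{a}
  C via C→d d b: +{d}
  S via S→C a a: +{a,d}
  S via S→b B: +{b}
  FIRST[S]={a,b,d}  FIRST[A]={a,d}  FIRST[B]={a}  FIRST[C]={a,d}
round 2:
  B via B→C: +{d}
  FIRST[S]={a,b,d}  FIRST[A]={a,d}  FIRST[B]={a,d}  FIRST[C]={a,d}
round 3: (stable)
  FIRST[S]={a,b,d}  FIRST[A]={a,d}  FIRST[B]={a,d}  FIRST[C]={a,d}

FOLLOW iteration:
FOLLOW(S) := {$}
[1]
  S→C a a: FOLLOW(C) ⊇ FIRST(a) = {a}; new: +{a}
  S→a A: FOLLOW(A) ⊇ FOLLOW(S) ⊇ {$}; new: +{$}
  S→b B: FOLLOW(B) ⊇ FOLLOW(S) ⊇ {$}; new: +{$}
  FOLLOW(S)={$}  FOLLOW(A)={$}  FOLLOW(B)={$}  FOLLOW(C)={a}
[2]
  B→C: FOLLOW(C) ⊇ FOLLOW(B) ⊇ {$}; new: +{$}
  FOLLOW(S)={$}  FOLLOW(A)={$}  FOLLOW(B)={$}  FOLLOW(C)={$,a}
[3] (stable)
  FOLLOW(S)={$}  FOLLOW(A)={$}  FOLLOW(B)={$}  FOLLOW(C)={$,a}

FOLLOW(C) = ["$", "a"]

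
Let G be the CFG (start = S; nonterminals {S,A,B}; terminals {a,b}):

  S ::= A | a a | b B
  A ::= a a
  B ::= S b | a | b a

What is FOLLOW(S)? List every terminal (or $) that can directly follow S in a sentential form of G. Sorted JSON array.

FIRST iteration:
[1]
  A via A→a a: +{a}
  B via B→a: +{a}
  B via B→b a: +{b}
  S via S→A: +{a}
  S via S→b B: +{b}
  FIRST(S)={a,b}  FIRST(A)={a}  FIRST(B)={a,b}
[2] done
  FIRST(S)={a,b}  FIRST(A)={a}  FIRST(B)={a,b}

FOLLOW iteration:
initialize: $ ∈ FOLLOW(S)
[1]
  B→S b: FOLLOW(S) ⊇ FIRST(b) = {b}; new: +{b}
  S→A: FOLLOW(A) ⊇ FOLLOW(S) ⊇ {$,b}; new: +{$,b}
  S→b B: FOLLOW(B) ⊇ FOLLOW(S) ⊇ {$,b}; new: +{$,b}
  S: {$,b}  A: {$,b}  B: {$,b}
[2] done
  S: {$,b}  A: {$,b}  B: {$,b}

FOLLOW(S) = ["$", "b"]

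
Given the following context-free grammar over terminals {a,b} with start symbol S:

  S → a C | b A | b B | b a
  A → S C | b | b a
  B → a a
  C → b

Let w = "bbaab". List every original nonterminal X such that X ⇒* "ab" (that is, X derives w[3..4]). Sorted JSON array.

Convert to CNF:
  S -> T0 A | T0 B | T0 T1 | T1 C
  A -> S C | T0 T1 | b
  B -> T1 T1
  C -> b
  T0 -> b
  T1 -> a

CYK table (by increasing span) — only the sub-triangle for w[3..4]:
  [3..3]={T1}  "a"  orig:{}
  [4..4]={A,C,T0}  "b"  orig:{A,C}
  [3..4]={S}  "ab"

Original NTs in T[3,4] deriving "ab": ["S"]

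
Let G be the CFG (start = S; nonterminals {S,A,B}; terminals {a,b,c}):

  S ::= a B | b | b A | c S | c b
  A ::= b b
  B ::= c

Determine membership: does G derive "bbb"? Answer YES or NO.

CNF form of G:
  S -> T0 A | T1 B | T2 S | T2 T0 | b
  A -> T0 T0
  B -> c
  T0 -> b
  T1 -> a
  T2 -> c

CYK table (by increasing span):
  cell(0,0) b: {S,T0}  orig:{S}
  cell(1,1) b: {S,T0}  orig:{S}
  cell(2,2) b: {S,T0}  orig:{S}
  cell(0,1) bb: {A}
  cell(1,2) bb: {A}
  cell(0,2) bbb: {S}

S ∈ T[0,2] ⇒ YES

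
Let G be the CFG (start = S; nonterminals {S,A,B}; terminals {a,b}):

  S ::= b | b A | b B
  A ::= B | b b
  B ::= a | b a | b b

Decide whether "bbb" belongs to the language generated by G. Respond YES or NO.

Convert to CNF:
  S -> T0 A | T0 B | b
  A -> T0 T0 | T0 T1 | a
  B -> T0 T0 | T0 T1 | a
  T0 -> b
  T1 -> a

CYK table (by increasing span):
  cell(0,0) b: {S,T0}  orig:{S}
  cell(1,1) b: {S,T0}  orig:{S}
  cell(2,2) b: {S,T0}  orig:{S}
  cell(0,1) bb: {A,B}
  cell(1,2) bb: {A,B}
  cell(0,2) bbb: {S}

S ∈ T[0,2] ⇒ YES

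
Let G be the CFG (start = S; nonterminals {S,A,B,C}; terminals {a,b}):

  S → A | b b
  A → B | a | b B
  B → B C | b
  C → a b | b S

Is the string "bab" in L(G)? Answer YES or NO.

CNF form of G:
  S -> B C | T0 B | T0 T0 | a | b
  A -> B C | T0 B | a | b
  B -> B C | b
  C -> T0 S | T1 T0
  T0 -> b
  T1 -> a

CYK table (by increasing span):
  T[0,0] 'b' = {A,B,S,T0}  orig:{A,B,S}
  T[1,1] 'a' = {A,S,T1}  orig:{A,S}
  T[2,2] 'b' = {A,B,S,T0}  orig:{A,B,S}
  T[0,1] 'ba' = {C}
  T[1,2] 'ab' = {C}
  T[0,2] 'bab' = {A,B,S}

S ∈ T[0,2] ⇒ YES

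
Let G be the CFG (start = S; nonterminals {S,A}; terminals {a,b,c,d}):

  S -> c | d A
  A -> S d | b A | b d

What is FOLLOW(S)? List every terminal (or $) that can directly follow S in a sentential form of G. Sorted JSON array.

FIRST sets, iterate to fixpoint:
[1]
  A via A→b A: +{b}
  S via S→c: +{c}
  S via S→d A: +{d}
  S: {c,d}  A: {b}
[2]
  A via A→S d: +{c,d}
  S: {c,d}  A: {b,c,d}
[3] (stable)
  S: {c,d}  A: {b,c,d}

FOLLOW iteration:
initialize: $ ∈ FOLLOW(S)
[1]
  A→S d: FOLLOW(S) ⊇ FIRST(d) = {d}; new: +{d}
  S→d A: FOLLOW(A) ⊇ FOLLOW(S) ⊇ {$,d}; new: +{$,d}
  S: {$,d}  A: {$,d}
[2] (no change)
  S: {$,d}  A: {$,d}

FOLLOW(S) = ["$", "d"]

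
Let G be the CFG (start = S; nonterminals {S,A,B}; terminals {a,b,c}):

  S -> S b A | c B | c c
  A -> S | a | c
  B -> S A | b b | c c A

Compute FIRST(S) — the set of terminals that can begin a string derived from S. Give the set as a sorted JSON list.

Compute FIRST by fixpoint:
round 1:
  A via A→a: +{a}
  A via A→c: +{c}
  B via B→b b: +{b}
  B via B→c c A: +{c}
  S via S→c B: +{c}
  FIRST[S]={c}  FIRST[A]={a,c}  FIRST[B]={b,c}
round 2: done
  FIRST[S]={c}  FIRST[A]={a,c}  FIRST[B]={b,c}

FIRST(S) = ["c"]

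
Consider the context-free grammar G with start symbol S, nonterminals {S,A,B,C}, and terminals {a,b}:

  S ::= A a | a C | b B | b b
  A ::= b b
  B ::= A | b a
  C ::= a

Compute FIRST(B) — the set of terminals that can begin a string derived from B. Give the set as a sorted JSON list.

Compute FIRST by fixpoint:
iter 1:
  A via A→b b: +{b}
  B via B→A: +{b}
  C via C→a: +{a}
  S via S→A a: +{b}
  S via S→a C: +{a}
  S: {a,b}  A: {b}  B: {b}  C: {a}
iter 2: (no change)
  S: {a,b}  A: {b}  B: {b}  C: {a}

FIRST(B) = ["b"]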